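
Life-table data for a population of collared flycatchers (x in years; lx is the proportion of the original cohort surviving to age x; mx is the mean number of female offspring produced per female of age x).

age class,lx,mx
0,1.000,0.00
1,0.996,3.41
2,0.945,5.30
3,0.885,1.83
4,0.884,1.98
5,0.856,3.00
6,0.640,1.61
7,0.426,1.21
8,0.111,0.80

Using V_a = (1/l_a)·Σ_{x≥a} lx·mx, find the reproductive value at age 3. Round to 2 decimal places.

lx·mx for x ≥ 3: 1.61955, 1.75032, 2.568, 1.0304, 0.51546, 0.0888 → sum = 7.57253
V_3 = 7.57253 / l_3 = 7.57253 / 0.885 = 8.556531… → 8.56

8.56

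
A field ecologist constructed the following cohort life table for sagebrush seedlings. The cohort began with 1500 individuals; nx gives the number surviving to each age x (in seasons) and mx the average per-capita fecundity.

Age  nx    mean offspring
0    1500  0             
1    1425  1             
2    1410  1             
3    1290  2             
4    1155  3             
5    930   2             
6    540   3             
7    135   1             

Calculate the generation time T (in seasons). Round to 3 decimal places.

lx = nx/n0 = nx/1500: 1, 0.95, 0.94, 0.86, 0.77, 0.62, 0.36, 0.09
lx·mx: 0, 0.95, 0.94, 1.72, 2.31, 1.24, 1.08, 0.09 → R0 = 8.33
x·lx·mx: 0, 0.95, 1.88, 5.16, 9.24, 6.2, 6.48, 0.63 → Σ = 30.54
T = 30.54 / 8.33 = 3.666267… → 3.666

3.666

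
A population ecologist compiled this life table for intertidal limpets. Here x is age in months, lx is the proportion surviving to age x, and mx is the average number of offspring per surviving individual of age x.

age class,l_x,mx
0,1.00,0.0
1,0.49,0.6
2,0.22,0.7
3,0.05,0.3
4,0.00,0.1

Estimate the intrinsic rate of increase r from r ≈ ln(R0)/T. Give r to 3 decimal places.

-0.551

R0 = Σ lx·mx = 0 + 0.294 + 0.154 + 0.015 + 0 = 0.463
Σ x·lx·mx = 0.647; T = 0.647/0.463 = 1.39741…
r ≈ ln(R0)/T = ln(0.463)/1.39741… = -0.55104… → -0.551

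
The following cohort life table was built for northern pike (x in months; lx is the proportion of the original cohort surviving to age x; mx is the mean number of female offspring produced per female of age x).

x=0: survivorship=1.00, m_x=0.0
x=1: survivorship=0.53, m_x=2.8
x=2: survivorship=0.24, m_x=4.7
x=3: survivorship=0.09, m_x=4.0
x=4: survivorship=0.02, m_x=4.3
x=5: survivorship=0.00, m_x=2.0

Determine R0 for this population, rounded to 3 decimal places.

lx·mx by age: 0, 1.484, 1.128, 0.36, 0.086, 0
R0 = Σ lx·mx = 3.058 → 3.058

3.058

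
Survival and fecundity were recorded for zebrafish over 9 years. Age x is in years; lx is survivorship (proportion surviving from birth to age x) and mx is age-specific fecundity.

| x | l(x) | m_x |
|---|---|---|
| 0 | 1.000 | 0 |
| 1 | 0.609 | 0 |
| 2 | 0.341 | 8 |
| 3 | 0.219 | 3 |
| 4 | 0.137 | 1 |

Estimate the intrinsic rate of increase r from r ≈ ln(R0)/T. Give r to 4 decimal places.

0.5560

R0 = Σ lx·mx = 0 + 0 + 2.728 + 0.657 + 0.137 = 3.522
Σ x·lx·mx = 7.975; T = 7.975/3.522 = 2.26434…
r ≈ ln(R0)/T = ln(3.522)/2.26434… = 0.556025… → 0.5560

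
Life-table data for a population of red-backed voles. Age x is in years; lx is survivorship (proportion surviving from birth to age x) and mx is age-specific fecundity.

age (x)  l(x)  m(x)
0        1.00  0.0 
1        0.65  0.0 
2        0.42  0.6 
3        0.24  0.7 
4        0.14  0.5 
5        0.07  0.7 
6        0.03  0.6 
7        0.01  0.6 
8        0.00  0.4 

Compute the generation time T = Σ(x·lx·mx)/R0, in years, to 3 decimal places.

lx·mx: 0, 0, 0.252, 0.168, 0.07, 0.049, 0.018, 0.006, 0 → R0 = 0.563
x·lx·mx: 0, 0, 0.504, 0.504, 0.28, 0.245, 0.108, 0.042, 0 → Σ = 1.683
T = 1.683 / 0.563 = 2.989343… → 2.989

2.989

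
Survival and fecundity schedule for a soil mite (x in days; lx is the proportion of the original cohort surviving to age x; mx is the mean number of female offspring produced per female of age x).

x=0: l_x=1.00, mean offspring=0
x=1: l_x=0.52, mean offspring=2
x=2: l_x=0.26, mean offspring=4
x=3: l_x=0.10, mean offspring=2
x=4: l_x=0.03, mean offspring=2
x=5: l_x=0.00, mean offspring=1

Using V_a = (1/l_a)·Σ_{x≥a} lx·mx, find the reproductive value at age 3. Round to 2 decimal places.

lx·mx for x ≥ 3: 0.2, 0.06, 0 → sum = 0.26
V_3 = 0.26 / l_3 = 0.26 / 0.1 = 2.6 → 2.60

2.60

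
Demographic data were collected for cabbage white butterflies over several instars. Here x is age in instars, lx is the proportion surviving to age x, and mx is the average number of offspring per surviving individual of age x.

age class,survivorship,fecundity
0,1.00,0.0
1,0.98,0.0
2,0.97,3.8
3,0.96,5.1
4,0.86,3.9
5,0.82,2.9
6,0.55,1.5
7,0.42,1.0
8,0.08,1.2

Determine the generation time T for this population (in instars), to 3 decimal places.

lx·mx: 0, 0, 3.686, 4.896, 3.354, 2.378, 0.825, 0.42, 0.096 → R0 = 15.655
x·lx·mx: 0, 0, 7.372, 14.688, 13.416, 11.89, 4.95, 2.94, 0.768 → Σ = 56.024
T = 56.024 / 15.655 = 3.578665… → 3.579

3.579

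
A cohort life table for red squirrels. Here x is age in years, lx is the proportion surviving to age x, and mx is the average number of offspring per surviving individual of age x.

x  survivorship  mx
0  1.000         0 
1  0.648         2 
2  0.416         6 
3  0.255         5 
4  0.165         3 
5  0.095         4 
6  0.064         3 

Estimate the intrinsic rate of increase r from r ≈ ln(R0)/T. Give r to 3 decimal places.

0.735

R0 = Σ lx·mx = 0 + 1.296 + 2.496 + 1.275 + 0.495 + 0.38 + 0.192 = 6.134
Σ x·lx·mx = 15.145; T = 15.145/6.134 = 2.46903…
r ≈ ln(R0)/T = ln(6.134)/2.46903… = 0.73464… → 0.735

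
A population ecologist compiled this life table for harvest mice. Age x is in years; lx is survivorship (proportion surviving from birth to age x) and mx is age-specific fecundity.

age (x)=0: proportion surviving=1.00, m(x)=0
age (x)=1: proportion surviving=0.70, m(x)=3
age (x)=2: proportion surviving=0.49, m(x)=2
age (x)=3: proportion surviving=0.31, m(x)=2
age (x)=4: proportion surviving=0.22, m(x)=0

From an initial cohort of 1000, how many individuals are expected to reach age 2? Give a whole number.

490

Expected survivors = N0 · l_2 = 1000 × 0.49 = 490 → 490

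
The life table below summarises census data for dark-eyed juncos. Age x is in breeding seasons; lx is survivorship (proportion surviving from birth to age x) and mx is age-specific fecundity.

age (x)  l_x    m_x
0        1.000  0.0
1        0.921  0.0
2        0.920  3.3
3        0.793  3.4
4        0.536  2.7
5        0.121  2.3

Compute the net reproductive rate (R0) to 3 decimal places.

lx·mx by age: 0, 0, 3.036, 2.6962, 1.4472, 0.2783
R0 = Σ lx·mx = 7.4577 → 7.458

7.458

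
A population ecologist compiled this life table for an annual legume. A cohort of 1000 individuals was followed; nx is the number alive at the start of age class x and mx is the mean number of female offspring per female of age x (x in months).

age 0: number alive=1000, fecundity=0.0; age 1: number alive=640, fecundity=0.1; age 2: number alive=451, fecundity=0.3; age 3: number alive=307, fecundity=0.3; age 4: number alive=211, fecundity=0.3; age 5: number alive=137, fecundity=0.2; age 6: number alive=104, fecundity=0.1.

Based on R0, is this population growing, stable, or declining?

lx = nx/n0 = nx/1000: 1, 0.64, 0.451, 0.307, 0.211, 0.137, 0.104
R0 = Σ lx·mx = 0 + 0.064 + 0.1353 + 0.0921 + 0.0633 + 0.0274 + 0.0104 = 0.3925
R0 < 1, so the population is declining.

declining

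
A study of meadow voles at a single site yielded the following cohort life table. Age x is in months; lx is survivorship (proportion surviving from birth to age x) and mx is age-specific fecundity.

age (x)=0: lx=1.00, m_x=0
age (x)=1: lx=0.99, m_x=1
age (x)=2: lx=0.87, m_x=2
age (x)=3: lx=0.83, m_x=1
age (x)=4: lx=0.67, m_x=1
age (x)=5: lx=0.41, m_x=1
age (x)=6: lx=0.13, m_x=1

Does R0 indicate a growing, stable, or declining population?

R0 = Σ lx·mx = 0 + 0.99 + 1.74 + 0.83 + 0.67 + 0.41 + 0.13 = 4.77
R0 > 1, so the population is growing.

growing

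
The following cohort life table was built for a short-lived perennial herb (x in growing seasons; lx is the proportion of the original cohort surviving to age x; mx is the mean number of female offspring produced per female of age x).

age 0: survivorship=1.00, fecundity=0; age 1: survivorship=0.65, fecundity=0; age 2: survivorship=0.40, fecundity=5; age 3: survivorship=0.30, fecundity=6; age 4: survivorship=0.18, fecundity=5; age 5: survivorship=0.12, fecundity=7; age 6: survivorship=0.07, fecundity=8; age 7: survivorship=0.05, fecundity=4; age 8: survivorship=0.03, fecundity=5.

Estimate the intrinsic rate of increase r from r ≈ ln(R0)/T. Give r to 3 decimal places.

0.519

R0 = Σ lx·mx = 0 + 0 + 2 + 1.8 + 0.9 + 0.84 + 0.56 + 0.2 + 0.15 = 6.45
Σ x·lx·mx = 23.16; T = 23.16/6.45 = 3.5907…
r ≈ ln(R0)/T = ln(6.45)/3.5907… = 0.51914… → 0.519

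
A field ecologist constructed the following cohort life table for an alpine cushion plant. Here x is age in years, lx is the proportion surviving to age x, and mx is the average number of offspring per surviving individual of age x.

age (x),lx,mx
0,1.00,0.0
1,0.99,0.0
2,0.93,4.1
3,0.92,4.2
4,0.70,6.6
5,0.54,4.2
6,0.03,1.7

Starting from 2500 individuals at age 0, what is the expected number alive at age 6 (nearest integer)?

Expected survivors = N0 · l_6 = 2500 × 0.03 = 75 → 75

75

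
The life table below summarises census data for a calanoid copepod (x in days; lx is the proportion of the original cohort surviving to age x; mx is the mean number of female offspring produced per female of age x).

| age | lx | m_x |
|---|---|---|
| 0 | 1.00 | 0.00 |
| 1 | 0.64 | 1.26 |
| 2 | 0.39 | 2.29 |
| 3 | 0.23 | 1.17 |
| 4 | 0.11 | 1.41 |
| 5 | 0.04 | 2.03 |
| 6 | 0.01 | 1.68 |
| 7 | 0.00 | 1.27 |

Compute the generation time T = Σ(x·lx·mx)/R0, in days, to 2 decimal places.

lx·mx: 0, 0.8064, 0.8931, 0.2691, 0.1551, 0.0812, 0.0168, 0 → R0 = 2.2217
x·lx·mx: 0, 0.8064, 1.7862, 0.8073, 0.6204, 0.406, 0.1008, 0 → Σ = 4.5271
T = 4.5271 / 2.2217 = 2.037674… → 2.04

2.04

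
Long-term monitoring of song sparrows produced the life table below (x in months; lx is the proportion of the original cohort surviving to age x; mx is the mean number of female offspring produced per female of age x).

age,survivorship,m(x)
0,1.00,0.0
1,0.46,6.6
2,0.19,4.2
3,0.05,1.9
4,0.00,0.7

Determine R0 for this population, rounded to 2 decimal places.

lx·mx by age: 0, 3.036, 0.798, 0.095, 0
R0 = Σ lx·mx = 3.929 → 3.93

3.93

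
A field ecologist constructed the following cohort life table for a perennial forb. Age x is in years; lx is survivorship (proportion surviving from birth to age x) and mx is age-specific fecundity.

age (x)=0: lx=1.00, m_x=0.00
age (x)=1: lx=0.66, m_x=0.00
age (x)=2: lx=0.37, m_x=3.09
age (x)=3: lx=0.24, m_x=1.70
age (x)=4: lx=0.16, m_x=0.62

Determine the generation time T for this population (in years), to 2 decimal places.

lx·mx: 0, 0, 1.1433, 0.408, 0.0992 → R0 = 1.6505
x·lx·mx: 0, 0, 2.2866, 1.224, 0.3968 → Σ = 3.9074
T = 3.9074 / 1.6505 = 2.367404… → 2.37

2.37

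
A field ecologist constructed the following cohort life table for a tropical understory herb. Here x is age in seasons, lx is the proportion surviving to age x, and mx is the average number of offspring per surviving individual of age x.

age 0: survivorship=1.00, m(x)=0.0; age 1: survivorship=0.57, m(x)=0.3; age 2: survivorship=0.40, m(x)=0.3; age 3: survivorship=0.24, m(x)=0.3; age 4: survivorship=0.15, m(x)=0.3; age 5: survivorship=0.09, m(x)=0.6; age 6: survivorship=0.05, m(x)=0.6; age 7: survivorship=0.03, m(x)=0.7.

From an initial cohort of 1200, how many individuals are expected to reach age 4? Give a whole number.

Expected survivors = N0 · l_4 = 1200 × 0.15 = 180 → 180

180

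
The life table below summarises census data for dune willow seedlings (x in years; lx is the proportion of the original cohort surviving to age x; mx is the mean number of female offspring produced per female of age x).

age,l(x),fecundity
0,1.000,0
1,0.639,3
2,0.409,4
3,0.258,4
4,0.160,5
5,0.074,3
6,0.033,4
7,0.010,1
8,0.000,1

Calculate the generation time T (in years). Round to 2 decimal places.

2.34

lx·mx: 0, 1.917, 1.636, 1.032, 0.8, 0.222, 0.132, 0.01, 0 → R0 = 5.749
x·lx·mx: 0, 1.917, 3.272, 3.096, 3.2, 1.11, 0.792, 0.07, 0 → Σ = 13.457
T = 13.457 / 5.749 = 2.340755… → 2.34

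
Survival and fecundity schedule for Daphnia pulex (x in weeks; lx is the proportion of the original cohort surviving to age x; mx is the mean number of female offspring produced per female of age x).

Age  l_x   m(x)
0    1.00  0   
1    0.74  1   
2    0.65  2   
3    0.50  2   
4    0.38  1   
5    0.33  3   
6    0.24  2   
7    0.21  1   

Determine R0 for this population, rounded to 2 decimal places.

lx·mx by age: 0, 0.74, 1.3, 1, 0.38, 0.99, 0.48, 0.21
R0 = Σ lx·mx = 5.1 → 5.10

5.10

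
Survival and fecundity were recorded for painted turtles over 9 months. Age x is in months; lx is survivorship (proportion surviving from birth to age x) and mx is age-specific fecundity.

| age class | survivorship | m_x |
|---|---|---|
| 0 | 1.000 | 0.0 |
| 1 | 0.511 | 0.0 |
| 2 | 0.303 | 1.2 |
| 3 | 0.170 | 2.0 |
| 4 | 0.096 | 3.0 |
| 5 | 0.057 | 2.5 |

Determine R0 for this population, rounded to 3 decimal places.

lx·mx by age: 0, 0, 0.3636, 0.34, 0.288, 0.1425
R0 = Σ lx·mx = 1.1341 → 1.134

1.134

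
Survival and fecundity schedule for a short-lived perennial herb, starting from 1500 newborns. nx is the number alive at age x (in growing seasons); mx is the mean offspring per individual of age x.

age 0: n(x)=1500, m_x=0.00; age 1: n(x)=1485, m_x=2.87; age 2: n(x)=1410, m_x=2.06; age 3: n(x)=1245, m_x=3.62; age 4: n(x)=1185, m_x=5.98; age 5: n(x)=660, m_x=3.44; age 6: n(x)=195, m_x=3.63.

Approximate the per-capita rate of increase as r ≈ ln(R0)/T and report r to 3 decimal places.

0.861

lx = nx/n0 = nx/1500: 1, 0.99, 0.94, 0.83, 0.79, 0.44, 0.13
R0 = Σ lx·mx = 0 + 2.8413 + 1.9364 + 3.0046 + 4.7242 + 1.5136 + 0.4719 = 14.492
Σ x·lx·mx = 45.0241; T = 45.0241/14.492 = 3.10682…
r ≈ ln(R0)/T = ln(14.492)/3.10682… = 0.86056… → 0.861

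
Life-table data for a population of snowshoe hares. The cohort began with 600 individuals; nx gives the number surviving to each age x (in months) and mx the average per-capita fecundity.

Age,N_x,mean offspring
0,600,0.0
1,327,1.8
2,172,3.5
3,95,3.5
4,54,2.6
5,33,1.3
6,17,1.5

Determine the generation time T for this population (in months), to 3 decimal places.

2.147

lx = nx/n0 = nx/600: 1, 0.545, 0.28667…, 0.15833…, 0.09, 0.055, 0.02833…
lx·mx: 0, 0.981, 1.003333…, 0.554167…, 0.234, 0.0715, 0.0425… → R0 = 2.8865…
x·lx·mx: 0, 0.981, 2.006667…, 1.6625…, 0.936, 0.3575, 0.255… → Σ = 6.198667…
T = 6.198667… / 2.8865… = 2.147468… → 2.147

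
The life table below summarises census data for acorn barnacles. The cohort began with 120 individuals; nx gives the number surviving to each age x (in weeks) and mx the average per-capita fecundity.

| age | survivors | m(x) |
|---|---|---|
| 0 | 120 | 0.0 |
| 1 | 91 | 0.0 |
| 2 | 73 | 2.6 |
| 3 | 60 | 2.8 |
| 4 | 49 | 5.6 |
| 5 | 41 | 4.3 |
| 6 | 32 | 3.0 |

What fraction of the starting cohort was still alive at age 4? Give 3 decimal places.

0.408

l_4 = n_4/n_0 = 49/120 = 0.408333… → 0.408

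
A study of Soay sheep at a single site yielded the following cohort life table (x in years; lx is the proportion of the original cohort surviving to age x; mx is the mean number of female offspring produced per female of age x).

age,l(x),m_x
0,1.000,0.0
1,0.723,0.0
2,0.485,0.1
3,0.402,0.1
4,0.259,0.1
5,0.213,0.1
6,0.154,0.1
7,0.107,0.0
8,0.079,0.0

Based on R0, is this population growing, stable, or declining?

declining

R0 = Σ lx·mx = 0 + 0 + 0.0485 + 0.0402 + 0.0259 + 0.0213 + 0.0154 + 0 + 0 = 0.1513
R0 < 1, so the population is declining.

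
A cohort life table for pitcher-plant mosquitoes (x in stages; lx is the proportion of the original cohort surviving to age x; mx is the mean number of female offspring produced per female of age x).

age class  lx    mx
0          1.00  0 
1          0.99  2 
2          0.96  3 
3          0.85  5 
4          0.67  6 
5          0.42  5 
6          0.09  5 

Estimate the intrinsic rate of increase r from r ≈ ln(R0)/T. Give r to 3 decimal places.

0.867

R0 = Σ lx·mx = 0 + 1.98 + 2.88 + 4.25 + 4.02 + 2.1 + 0.45 = 15.68
Σ x·lx·mx = 49.77; T = 49.77/15.68 = 3.17411…
r ≈ ln(R0)/T = ln(15.68)/3.17411… = 0.86714… → 0.867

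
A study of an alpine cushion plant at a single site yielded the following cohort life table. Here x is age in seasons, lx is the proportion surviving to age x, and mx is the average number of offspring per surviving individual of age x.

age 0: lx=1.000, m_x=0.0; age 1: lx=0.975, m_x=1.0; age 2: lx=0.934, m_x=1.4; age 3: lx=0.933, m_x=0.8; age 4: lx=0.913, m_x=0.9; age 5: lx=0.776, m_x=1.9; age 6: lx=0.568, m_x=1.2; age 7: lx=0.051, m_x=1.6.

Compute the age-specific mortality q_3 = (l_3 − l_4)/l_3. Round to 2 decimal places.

0.02

q_3 = (l_3 − l_4) / l_3 = (0.933 − 0.913) / 0.933
     = 0.02 / 0.933 = 0.021436… → 0.02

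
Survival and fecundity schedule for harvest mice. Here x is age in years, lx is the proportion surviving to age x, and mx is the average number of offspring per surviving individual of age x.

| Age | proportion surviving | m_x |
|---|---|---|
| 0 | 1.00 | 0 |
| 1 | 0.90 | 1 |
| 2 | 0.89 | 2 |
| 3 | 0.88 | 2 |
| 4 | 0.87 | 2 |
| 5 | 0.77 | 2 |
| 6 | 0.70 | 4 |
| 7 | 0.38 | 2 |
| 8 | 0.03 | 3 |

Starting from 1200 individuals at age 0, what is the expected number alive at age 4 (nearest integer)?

1044

Expected survivors = N0 · l_4 = 1200 × 0.87 = 1044 → 1044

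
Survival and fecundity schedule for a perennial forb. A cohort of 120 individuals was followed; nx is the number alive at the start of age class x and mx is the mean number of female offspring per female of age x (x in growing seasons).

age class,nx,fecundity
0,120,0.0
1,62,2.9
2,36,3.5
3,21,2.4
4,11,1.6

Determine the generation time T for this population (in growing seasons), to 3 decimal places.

1.748

lx = nx/n0 = nx/120: 1, 0.51667…, 0.3, 0.175, 0.09167…
lx·mx: 0, 1.498333…, 1.05, 0.42, 0.146667… → R0 = 3.115…
x·lx·mx: 0, 1.498333…, 2.1, 1.26, 0.586667… → Σ = 5.445…
T = 5.445… / 3.115… = 1.747994… → 1.748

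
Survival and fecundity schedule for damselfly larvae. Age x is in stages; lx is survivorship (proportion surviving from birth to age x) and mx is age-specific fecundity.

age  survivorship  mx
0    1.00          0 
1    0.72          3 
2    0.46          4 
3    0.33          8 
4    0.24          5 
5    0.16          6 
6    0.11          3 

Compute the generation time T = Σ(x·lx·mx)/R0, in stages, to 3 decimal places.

lx·mx: 0, 2.16, 1.84, 2.64, 1.2, 0.96, 0.33 → R0 = 9.13
x·lx·mx: 0, 2.16, 3.68, 7.92, 4.8, 4.8, 1.98 → Σ = 25.34
T = 25.34 / 9.13 = 2.775465… → 2.775

2.775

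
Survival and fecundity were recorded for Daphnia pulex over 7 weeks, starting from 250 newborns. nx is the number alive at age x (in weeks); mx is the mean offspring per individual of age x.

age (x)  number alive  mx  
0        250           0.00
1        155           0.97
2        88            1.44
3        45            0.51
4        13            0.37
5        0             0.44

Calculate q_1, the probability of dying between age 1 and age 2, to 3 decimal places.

0.432

lx = nx/n0 = nx/250: 1, 0.62, 0.352, 0.18, 0.052, 0
q_1 = (l_1 − l_2) / l_1 = (0.62 − 0.352) / 0.62
     = 0.268 / 0.62 = 0.432258… → 0.432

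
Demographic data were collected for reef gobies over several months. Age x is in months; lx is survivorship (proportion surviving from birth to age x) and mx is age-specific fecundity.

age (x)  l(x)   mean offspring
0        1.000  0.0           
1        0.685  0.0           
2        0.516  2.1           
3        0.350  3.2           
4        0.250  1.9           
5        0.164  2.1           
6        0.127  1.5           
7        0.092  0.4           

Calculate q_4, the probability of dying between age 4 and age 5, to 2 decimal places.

0.34

q_4 = (l_4 − l_5) / l_4 = (0.25 − 0.164) / 0.25
     = 0.086 / 0.25 = 0.344 → 0.34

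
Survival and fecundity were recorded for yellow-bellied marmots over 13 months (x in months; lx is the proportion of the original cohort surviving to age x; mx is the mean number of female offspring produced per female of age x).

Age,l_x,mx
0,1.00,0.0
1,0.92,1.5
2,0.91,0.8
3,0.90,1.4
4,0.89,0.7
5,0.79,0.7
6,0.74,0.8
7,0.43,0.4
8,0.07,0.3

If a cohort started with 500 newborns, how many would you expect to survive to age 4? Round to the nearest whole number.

445

Expected survivors = N0 · l_4 = 500 × 0.89 = 445 → 445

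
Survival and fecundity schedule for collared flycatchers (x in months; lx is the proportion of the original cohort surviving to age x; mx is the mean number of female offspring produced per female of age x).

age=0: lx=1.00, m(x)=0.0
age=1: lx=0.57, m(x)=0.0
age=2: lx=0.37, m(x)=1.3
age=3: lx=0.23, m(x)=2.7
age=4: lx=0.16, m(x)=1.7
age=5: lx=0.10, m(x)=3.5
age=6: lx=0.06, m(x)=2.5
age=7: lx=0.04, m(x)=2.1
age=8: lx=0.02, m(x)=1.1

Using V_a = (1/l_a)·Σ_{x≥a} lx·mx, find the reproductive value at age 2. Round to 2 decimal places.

lx·mx for x ≥ 2: 0.481, 0.621, 0.272, 0.35, 0.15, 0.084, 0.022 → sum = 1.98
V_2 = 1.98 / l_2 = 1.98 / 0.37 = 5.351351… → 5.35

5.35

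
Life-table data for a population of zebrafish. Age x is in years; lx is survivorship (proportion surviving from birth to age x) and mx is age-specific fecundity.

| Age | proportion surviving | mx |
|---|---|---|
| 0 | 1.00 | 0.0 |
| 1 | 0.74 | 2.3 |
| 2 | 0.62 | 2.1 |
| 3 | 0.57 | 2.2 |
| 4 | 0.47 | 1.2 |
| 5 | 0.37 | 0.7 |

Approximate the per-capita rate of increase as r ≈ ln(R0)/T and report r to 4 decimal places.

0.7108

R0 = Σ lx·mx = 0 + 1.702 + 1.302 + 1.254 + 0.564 + 0.259 = 5.081
Σ x·lx·mx = 11.619; T = 11.619/5.081 = 2.28675…
r ≈ ln(R0)/T = ln(5.081)/2.28675… = 0.710836… → 0.7108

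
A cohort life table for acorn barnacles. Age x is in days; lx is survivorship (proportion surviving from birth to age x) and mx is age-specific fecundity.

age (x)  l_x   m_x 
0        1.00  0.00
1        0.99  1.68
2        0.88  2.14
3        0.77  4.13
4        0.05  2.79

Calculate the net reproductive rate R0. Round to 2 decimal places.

lx·mx by age: 0, 1.6632, 1.8832, 3.1801, 0.1395
R0 = Σ lx·mx = 6.866 → 6.87

6.87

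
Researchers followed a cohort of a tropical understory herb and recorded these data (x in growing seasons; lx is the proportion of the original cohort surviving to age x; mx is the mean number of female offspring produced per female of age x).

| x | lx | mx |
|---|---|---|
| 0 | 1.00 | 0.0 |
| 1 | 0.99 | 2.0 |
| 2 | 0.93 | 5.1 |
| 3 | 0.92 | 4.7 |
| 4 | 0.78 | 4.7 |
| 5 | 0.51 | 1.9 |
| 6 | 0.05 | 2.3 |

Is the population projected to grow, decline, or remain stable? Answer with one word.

R0 = Σ lx·mx = 0 + 1.98 + 4.743 + 4.324 + 3.666 + 0.969 + 0.115 = 15.797
R0 > 1, so the population is growing.

growing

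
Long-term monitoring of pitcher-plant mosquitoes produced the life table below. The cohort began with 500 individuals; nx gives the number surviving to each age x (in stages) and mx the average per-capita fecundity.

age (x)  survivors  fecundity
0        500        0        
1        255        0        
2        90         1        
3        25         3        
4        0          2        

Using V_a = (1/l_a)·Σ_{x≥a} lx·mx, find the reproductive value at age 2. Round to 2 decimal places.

lx = nx/n0 = nx/500: 1, 0.51, 0.18, 0.05, 0
lx·mx for x ≥ 2: 0.18, 0.15, 0 → sum = 0.33
V_2 = 0.33 / l_2 = 0.33 / 0.18 = 1.833333… → 1.83

1.83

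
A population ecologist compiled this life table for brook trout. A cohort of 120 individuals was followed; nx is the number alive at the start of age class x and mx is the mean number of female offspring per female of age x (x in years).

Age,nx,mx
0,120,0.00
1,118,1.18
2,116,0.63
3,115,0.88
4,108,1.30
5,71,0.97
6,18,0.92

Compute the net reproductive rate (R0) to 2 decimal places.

lx = nx/n0 = nx/120: 1, 0.98333…, 0.96667…, 0.95833…, 0.9, 0.59167…, 0.15
lx·mx by age: 0, 1.160333…, 0.609…, 0.843333…, 1.17, 0.573917…, 0.138
R0 = Σ lx·mx = 4.494583… → 4.49

4.49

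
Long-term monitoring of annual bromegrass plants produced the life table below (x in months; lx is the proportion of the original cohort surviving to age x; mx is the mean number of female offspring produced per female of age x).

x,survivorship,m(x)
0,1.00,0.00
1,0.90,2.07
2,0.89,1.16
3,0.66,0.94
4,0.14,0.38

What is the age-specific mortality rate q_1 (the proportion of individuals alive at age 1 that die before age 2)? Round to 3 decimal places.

0.011

q_1 = (l_1 − l_2) / l_1 = (0.9 − 0.89) / 0.9
     = 0.01 / 0.9 = 0.011111… → 0.011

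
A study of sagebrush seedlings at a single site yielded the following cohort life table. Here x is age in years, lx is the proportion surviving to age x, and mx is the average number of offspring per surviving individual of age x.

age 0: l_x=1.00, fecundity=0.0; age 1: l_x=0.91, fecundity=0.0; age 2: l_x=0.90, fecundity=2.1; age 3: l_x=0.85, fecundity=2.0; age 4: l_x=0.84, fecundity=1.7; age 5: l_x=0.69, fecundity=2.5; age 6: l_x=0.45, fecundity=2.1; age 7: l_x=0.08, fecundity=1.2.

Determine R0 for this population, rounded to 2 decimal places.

7.78

lx·mx by age: 0, 0, 1.89, 1.7, 1.428, 1.725, 0.945, 0.096
R0 = Σ lx·mx = 7.784 → 7.78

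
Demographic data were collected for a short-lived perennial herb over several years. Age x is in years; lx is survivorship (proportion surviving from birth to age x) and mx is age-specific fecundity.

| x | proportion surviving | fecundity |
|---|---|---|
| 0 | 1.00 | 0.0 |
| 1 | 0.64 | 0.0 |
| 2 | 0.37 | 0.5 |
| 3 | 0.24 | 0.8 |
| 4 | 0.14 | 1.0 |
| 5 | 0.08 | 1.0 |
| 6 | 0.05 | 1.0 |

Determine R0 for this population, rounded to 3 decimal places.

0.647

lx·mx by age: 0, 0, 0.185, 0.192, 0.14, 0.08, 0.05
R0 = Σ lx·mx = 0.647 → 0.647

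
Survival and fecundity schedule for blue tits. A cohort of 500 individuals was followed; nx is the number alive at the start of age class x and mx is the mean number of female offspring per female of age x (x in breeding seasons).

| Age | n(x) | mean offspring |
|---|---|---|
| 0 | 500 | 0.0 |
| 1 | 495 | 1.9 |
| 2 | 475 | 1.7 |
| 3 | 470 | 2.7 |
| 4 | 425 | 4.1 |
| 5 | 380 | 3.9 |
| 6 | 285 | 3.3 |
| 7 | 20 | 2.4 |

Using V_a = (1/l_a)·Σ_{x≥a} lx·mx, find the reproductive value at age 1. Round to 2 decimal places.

14.61

lx = nx/n0 = nx/500: 1, 0.99, 0.95, 0.94, 0.85, 0.76, 0.57, 0.04
lx·mx for x ≥ 1: 1.881, 1.615, 2.538, 3.485, 2.964, 1.881, 0.096 → sum = 14.46
V_1 = 14.46 / l_1 = 14.46 / 0.99 = 14.606061… → 14.61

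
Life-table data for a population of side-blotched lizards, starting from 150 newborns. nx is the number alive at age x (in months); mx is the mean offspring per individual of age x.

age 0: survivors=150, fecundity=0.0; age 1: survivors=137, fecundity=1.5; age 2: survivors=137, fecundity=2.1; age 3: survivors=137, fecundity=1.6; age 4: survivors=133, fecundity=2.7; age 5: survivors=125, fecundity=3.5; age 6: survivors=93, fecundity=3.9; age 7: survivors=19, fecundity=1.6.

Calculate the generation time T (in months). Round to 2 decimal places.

3.92

lx = nx/n0 = nx/150: 1, 0.91333…, 0.91333…, 0.91333…, 0.88667…, 0.83333…, 0.62, 0.12667…
lx·mx: 0, 1.37…, 1.918…, 1.461333…, 2.394…, 2.916667…, 2.418, 0.202667… → R0 = 12.680667…
x·lx·mx: 0, 1.37…, 3.836…, 4.384…, 9.576…, 14.583333…, 14.508, 1.418667… → Σ = 49.676…
T = 49.676… / 12.680667… = 3.91746… → 3.92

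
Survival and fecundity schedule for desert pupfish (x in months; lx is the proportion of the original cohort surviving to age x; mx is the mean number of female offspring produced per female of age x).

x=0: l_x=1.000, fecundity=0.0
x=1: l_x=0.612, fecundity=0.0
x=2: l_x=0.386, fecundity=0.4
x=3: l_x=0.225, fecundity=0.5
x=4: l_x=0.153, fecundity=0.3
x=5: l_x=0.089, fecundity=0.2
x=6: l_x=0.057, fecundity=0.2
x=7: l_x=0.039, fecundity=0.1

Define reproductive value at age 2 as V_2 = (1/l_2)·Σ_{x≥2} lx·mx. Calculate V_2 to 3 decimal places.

0.896

lx·mx for x ≥ 2: 0.1544, 0.1125, 0.0459, 0.0178, 0.0114, 0.0039 → sum = 0.3459
V_2 = 0.3459 / l_2 = 0.3459 / 0.386 = 0.896114… → 0.896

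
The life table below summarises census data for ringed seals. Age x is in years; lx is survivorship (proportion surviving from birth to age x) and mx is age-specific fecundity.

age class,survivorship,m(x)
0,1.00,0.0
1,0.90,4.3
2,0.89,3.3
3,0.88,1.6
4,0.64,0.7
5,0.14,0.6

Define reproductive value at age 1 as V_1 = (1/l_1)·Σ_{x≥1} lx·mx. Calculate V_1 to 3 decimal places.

9.719

lx·mx for x ≥ 1: 3.87, 2.937, 1.408, 0.448, 0.084 → sum = 8.747
V_1 = 8.747 / l_1 = 8.747 / 0.9 = 9.718889… → 9.719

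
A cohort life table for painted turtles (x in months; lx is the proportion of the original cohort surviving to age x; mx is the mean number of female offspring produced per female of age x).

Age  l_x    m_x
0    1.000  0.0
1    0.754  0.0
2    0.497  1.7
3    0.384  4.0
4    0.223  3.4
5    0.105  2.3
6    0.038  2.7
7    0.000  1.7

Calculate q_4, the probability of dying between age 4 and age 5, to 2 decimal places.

q_4 = (l_4 − l_5) / l_4 = (0.223 − 0.105) / 0.223
     = 0.118 / 0.223 = 0.529148… → 0.53

0.53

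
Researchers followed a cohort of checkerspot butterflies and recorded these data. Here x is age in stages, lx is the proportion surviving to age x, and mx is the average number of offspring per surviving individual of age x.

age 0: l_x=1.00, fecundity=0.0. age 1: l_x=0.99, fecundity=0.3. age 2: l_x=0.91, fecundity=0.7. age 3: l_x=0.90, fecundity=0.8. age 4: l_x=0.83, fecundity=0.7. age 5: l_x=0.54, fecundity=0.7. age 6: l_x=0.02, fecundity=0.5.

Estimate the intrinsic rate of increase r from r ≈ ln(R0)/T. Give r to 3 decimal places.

R0 = Σ lx·mx = 0 + 0.297 + 0.637 + 0.72 + 0.581 + 0.378 + 0.01 = 2.623
Σ x·lx·mx = 8.005; T = 8.005/2.623 = 3.05185…
r ≈ ln(R0)/T = ln(2.623)/3.05185… = 0.31598… → 0.316

0.316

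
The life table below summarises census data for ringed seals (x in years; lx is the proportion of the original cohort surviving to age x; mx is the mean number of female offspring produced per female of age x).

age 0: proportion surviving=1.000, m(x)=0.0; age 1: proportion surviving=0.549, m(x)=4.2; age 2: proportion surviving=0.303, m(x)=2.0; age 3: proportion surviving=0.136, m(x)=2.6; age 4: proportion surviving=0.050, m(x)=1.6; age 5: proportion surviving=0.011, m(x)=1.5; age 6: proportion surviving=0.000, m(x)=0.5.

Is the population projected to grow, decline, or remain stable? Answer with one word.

R0 = Σ lx·mx = 0 + 2.3058 + 0.606 + 0.3536 + 0.08 + 0.0165 + 0 = 3.3619
R0 > 1, so the population is growing.

growing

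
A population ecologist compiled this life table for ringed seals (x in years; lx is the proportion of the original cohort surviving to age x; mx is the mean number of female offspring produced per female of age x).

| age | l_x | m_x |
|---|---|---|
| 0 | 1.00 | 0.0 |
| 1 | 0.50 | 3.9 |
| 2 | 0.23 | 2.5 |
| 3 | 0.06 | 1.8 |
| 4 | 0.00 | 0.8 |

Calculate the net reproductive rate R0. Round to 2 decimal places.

lx·mx by age: 0, 1.95, 0.575, 0.108, 0
R0 = Σ lx·mx = 2.633 → 2.63

2.63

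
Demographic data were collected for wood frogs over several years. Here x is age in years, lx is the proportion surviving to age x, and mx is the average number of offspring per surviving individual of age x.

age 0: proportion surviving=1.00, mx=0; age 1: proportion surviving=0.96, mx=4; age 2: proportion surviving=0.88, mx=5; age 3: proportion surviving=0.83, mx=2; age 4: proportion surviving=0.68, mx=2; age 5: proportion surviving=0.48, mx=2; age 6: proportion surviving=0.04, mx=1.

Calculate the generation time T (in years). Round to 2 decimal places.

2.29

lx·mx: 0, 3.84, 4.4, 1.66, 1.36, 0.96, 0.04 → R0 = 12.26
x·lx·mx: 0, 3.84, 8.8, 4.98, 5.44, 4.8, 0.24 → Σ = 28.1
T = 28.1 / 12.26 = 2.292007… → 2.29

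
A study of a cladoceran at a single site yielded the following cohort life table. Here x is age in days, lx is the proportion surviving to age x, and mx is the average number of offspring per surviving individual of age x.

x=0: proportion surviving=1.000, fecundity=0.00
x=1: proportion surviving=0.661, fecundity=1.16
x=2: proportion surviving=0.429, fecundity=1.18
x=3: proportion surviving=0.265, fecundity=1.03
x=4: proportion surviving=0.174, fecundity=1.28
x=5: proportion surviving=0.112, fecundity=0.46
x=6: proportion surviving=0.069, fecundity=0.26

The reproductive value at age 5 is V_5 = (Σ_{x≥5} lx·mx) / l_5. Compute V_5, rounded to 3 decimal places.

0.620

lx·mx for x ≥ 5: 0.05152, 0.01794 → sum = 0.06946
V_5 = 0.06946 / l_5 = 0.06946 / 0.112 = 0.620179… → 0.620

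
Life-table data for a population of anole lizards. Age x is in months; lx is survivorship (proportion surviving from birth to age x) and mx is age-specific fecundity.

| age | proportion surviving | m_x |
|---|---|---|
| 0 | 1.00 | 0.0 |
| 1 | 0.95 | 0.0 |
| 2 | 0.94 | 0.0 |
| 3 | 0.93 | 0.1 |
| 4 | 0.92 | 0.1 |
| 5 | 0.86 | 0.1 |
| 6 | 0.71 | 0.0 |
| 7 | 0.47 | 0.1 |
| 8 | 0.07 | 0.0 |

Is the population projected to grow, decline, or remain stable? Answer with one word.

declining

R0 = Σ lx·mx = 0 + 0 + 0 + 0.093 + 0.092 + 0.086 + 0 + 0.047 + 0 = 0.318
R0 < 1, so the population is declining.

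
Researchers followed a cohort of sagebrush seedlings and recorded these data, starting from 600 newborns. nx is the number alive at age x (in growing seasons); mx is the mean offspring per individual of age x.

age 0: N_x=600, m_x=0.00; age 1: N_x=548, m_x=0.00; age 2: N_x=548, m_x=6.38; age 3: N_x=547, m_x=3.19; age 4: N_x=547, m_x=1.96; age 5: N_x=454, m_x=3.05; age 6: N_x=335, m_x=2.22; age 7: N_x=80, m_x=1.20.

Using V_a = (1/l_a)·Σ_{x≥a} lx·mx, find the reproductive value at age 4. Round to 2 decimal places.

lx = nx/n0 = nx/600: 1, 0.91333…, 0.91333…, 0.91167…, 0.91167…, 0.75667…, 0.55833…, 0.13333…
lx·mx for x ≥ 4: 1.786867…, 2.307833…, 1.2395…, 0.16… → sum = 5.4942…
V_4 = 5.4942… / l_4 = 5.4942… / 0.911667… = 6.026545… → 6.03

6.03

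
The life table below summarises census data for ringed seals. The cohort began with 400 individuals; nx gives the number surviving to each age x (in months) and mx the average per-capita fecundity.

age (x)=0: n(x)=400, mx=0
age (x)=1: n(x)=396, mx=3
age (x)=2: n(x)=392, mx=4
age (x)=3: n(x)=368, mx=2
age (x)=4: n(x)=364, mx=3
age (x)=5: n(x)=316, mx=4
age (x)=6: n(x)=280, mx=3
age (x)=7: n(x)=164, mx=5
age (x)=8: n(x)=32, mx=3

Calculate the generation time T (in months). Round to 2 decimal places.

3.78

lx = nx/n0 = nx/400: 1, 0.99, 0.98, 0.92, 0.91, 0.79, 0.7, 0.41, 0.08
lx·mx: 0, 2.97, 3.92, 1.84, 2.73, 3.16, 2.1, 2.05, 0.24 → R0 = 19.01
x·lx·mx: 0, 2.97, 7.84, 5.52, 10.92, 15.8, 12.6, 14.35, 1.92 → Σ = 71.92
T = 71.92 / 19.01 = 3.783272… → 3.78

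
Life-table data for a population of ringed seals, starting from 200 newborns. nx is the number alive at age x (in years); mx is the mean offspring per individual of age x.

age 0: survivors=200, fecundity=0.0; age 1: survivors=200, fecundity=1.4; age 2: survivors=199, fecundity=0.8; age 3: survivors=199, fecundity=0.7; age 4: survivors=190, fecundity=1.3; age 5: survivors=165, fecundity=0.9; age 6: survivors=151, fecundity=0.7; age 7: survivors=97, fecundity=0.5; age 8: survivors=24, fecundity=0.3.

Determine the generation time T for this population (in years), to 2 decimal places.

lx = nx/n0 = nx/200: 1, 1, 0.995, 0.995, 0.95, 0.825, 0.755, 0.485, 0.12
lx·mx: 0, 1.4, 0.796, 0.6965, 1.235, 0.7425, 0.5285, 0.2425, 0.036 → R0 = 5.677
x·lx·mx: 0, 1.4, 1.592, 2.0895, 4.94, 3.7125, 3.171, 1.6975, 0.288 → Σ = 18.8905
T = 18.8905 / 5.677 = 3.32755… → 3.33

3.33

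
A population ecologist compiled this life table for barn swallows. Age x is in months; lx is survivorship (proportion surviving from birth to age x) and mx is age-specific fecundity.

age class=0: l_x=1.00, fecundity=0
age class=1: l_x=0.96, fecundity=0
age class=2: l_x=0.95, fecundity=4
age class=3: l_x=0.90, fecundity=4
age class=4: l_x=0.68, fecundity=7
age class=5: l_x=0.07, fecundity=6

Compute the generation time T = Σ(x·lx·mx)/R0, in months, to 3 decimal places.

3.143

lx·mx: 0, 0, 3.8, 3.6, 4.76, 0.42 → R0 = 12.58
x·lx·mx: 0, 0, 7.6, 10.8, 19.04, 2.1 → Σ = 39.54
T = 39.54 / 12.58 = 3.143084… → 3.143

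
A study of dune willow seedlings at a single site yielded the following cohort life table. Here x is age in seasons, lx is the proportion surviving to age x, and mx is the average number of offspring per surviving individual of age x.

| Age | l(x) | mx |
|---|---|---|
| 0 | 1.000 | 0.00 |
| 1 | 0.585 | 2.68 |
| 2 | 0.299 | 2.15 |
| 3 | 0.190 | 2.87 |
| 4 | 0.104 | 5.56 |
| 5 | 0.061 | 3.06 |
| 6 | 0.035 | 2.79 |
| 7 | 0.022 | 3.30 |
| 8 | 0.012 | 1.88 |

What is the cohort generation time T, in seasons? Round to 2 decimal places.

2.43

lx·mx: 0, 1.5678, 0.64285, 0.5453, 0.57824, 0.18666, 0.09765, 0.0726, 0.02256 → R0 = 3.71366
x·lx·mx: 0, 1.5678, 1.2857, 1.6359, 2.31296, 0.9333, 0.5859, 0.5082, 0.18048 → Σ = 9.01024
T = 9.01024 / 3.71366 = 2.426243… → 2.43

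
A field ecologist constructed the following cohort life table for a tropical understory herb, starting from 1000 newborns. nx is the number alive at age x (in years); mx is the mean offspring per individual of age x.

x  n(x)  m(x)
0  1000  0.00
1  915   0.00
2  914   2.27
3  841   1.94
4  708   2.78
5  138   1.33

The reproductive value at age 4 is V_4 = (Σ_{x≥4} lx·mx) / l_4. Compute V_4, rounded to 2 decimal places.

3.04

lx = nx/n0 = nx/1000: 1, 0.915, 0.914, 0.841, 0.708, 0.138
lx·mx for x ≥ 4: 1.96824, 0.18354 → sum = 2.15178
V_4 = 2.15178 / l_4 = 2.15178 / 0.708 = 3.039237… → 3.04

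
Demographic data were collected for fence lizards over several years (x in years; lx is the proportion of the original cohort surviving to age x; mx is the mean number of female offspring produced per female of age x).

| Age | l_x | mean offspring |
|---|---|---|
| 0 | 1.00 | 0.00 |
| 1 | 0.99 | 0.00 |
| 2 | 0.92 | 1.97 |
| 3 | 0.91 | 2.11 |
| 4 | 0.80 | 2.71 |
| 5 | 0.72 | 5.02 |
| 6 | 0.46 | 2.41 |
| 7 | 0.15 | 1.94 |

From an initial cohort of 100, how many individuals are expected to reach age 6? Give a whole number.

Expected survivors = N0 · l_6 = 100 × 0.46 = 46 → 46

46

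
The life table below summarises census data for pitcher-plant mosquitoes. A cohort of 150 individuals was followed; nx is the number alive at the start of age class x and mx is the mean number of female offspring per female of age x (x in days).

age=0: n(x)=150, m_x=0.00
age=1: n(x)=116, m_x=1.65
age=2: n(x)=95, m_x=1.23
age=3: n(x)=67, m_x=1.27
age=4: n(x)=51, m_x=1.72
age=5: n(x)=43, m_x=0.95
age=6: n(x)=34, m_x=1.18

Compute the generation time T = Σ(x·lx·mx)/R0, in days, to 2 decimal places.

lx = nx/n0 = nx/150: 1, 0.77333…, 0.63333…, 0.44667…, 0.34, 0.28667…, 0.22667…
lx·mx: 0, 1.276…, 0.779…, 0.567267…, 0.5848, 0.272333…, 0.267467… → R0 = 3.746867…
x·lx·mx: 0, 1.276…, 1.558…, 1.7018…, 2.3392, 1.361667…, 1.6048… → Σ = 9.841467…
T = 9.841467… / 3.746867… = 2.626586… → 2.63

2.63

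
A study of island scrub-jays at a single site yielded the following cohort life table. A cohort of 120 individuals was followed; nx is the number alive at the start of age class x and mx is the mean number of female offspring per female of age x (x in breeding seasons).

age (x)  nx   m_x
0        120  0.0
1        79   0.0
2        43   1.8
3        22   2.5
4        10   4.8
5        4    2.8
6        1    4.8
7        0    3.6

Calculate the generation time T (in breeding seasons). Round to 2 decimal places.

lx = nx/n0 = nx/120: 1, 0.65833…, 0.35833…, 0.18333…, 0.08333…, 0.03333…, 0.00833…, 0
lx·mx: 0, 0, 0.645…, 0.458333…, 0.4…, 0.093333…, 0.04…, 0 → R0 = 1.636667…
x·lx·mx: 0, 0, 1.29…, 1.375…, 1.6…, 0.466667…, 0.24…, 0 → Σ = 4.971667…
T = 4.971667… / 1.636667… = 3.037678… → 3.04

3.04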